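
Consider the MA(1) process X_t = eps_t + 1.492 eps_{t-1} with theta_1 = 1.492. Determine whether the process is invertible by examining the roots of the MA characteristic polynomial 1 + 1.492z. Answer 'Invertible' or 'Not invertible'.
\text{Not invertible}

The MA(q) characteristic polynomial is P(z) = 1 + 1.492z.
Invertibility requires all roots to lie outside the unit circle, i.e. |z| > 1 for every root.
This is linear in z: 1 + (1.492) z = 0  =>  z = -1/(1.492) = -0.670241,  |z| = 0.670241.
Moduli of all roots: 0.6702.
All moduli strictly greater than 1? No.
Verdict: Not invertible.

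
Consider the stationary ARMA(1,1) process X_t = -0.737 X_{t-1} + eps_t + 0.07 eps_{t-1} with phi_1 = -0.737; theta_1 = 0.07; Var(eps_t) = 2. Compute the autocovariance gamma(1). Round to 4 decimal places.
\gamma(1) = -2.7695

Multiply the model equation by X_{t-k} and take expectations. With theta_0 = psi_0 = 1 and psi_j the MA(infinity) weights, this gives
  gamma(k) - sum_i phi_i gamma(k-i) = c_k,
  c_k = sigma^2 * sum_{j=k..q} theta_j psi_{j-k}   (c_k = 0 for k > q),
using gamma(-m) = gamma(m).
psi-weights needed (psi_j = theta_j + sum_i phi_i psi_{j-i}):
  psi_1 = theta_1 + phi_1 = 0.07 + (-0.737) = -0.667
Right-hand sides:
  c_0 = sigma^2 (1 + theta_1 psi_1) = 2 * (1 + (0.07)(-0.667)) = 2 * 0.95331 = 1.90662
  c_1 = sigma^2 theta_1 = 2 * (0.07) = 0.14
  c_2 = 0
Equations for k = 0 and k = 1 (AR order 1):
  gamma(0) = phi_1 gamma(1) + c_0
  gamma(1) = phi_1 gamma(0) + c_1
Substituting the second into the first: gamma(0) (1 - phi_1^2) = c_0 + phi_1 c_1, so
  gamma(0) = (c_0 + phi_1 c_1) / (1 - phi_1^2) = (1.90662 + (-0.737)(0.14)) / (1 - (-0.737)^2) = 1.80344 / 0.456831 = 3.947718.
  gamma(1) = phi_1 gamma(0) + c_1 = (-0.737)(3.947718) + (0.14) = -2.769468.
Therefore gamma(1) = -2.7695 (to 4 decimal places).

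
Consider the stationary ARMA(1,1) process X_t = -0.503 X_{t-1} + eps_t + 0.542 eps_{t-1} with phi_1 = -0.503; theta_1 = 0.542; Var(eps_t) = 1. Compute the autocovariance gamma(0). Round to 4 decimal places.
\gamma(0) = 1.0020

Multiply the model equation by X_{t-k} and take expectations. With theta_0 = psi_0 = 1 and psi_j the MA(infinity) weights, this gives
  gamma(k) - sum_i phi_i gamma(k-i) = c_k,
  c_k = sigma^2 * sum_{j=k..q} theta_j psi_{j-k}   (c_k = 0 for k > q),
using gamma(-m) = gamma(m).
psi-weights needed (psi_j = theta_j + sum_i phi_i psi_{j-i}):
  psi_1 = theta_1 + phi_1 = 0.542 + (-0.503) = 0.039
Right-hand sides:
  c_0 = sigma^2 (1 + theta_1 psi_1) = 1 * (1 + (0.542)(0.039)) = 1 * 1.021138 = 1.021138
  c_1 = sigma^2 theta_1 = 1 * (0.542) = 0.542
  c_2 = 0
Equations for k = 0 and k = 1 (AR order 1):
  gamma(0) = phi_1 gamma(1) + c_0
  gamma(1) = phi_1 gamma(0) + c_1
Substituting the second into the first: gamma(0) (1 - phi_1^2) = c_0 + phi_1 c_1, so
  gamma(0) = (c_0 + phi_1 c_1) / (1 - phi_1^2) = (1.021138 + (-0.503)(0.542)) / (1 - (-0.503)^2) = 0.748512 / 0.746991 = 1.002036.
Therefore gamma(0) = 1.0020 (to 4 decimal places).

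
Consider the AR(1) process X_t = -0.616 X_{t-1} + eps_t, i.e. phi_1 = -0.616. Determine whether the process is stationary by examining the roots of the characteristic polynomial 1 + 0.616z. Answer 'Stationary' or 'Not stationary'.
\text{Stationary}

The AR(p) characteristic polynomial is P(z) = 1 + 0.616z.
Stationarity requires all roots to lie outside the unit circle, i.e. |z| > 1 for every root.
This is linear in z: 1 + (0.616) z = 0  =>  z = -1/(0.616) = -1.623377,  |z| = 1.623377.
Moduli of all roots: 1.6234.
All moduli strictly greater than 1? Yes.
Verdict: Stationary.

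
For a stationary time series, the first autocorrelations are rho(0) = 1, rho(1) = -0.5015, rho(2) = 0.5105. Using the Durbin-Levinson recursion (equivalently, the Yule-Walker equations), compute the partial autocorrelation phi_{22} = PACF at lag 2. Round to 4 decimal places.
\phi_{22} = 0.3460

The PACF at lag k is phi_{kk}, the last component of the solution
to the Yule-Walker system G_k phi = r_k where
  (G_k)_{ij} = rho(|i - j|), (r_k)_i = rho(i), i,j = 1..k.
Equivalently, Durbin-Levinson gives phi_{kk} iteratively:
  phi_{11} = rho(1)
  phi_{kk} = [rho(k) - sum_{j=1..k-1} phi_{k-1,j} rho(k-j)]
            / [1 - sum_{j=1..k-1} phi_{k-1,j} rho(j)],
  phi_{k,j} = phi_{k-1,j} - phi_{kk} phi_{k-1,k-j},  j = 1..k-1.
Step k = 1:
  phi_11 = rho(1) = -0.5015.
Step k = 2:
  phi_22 = [rho(2) - phi_11 rho(1)] / [1 - phi_11 rho(1)] = [0.5105 - (-0.5015)(-0.5015)] / [1 - (-0.5015)(-0.5015)]
         = 0.25899775 / 0.74849775 = 0.346.
Therefore phi_{22} = 0.3460.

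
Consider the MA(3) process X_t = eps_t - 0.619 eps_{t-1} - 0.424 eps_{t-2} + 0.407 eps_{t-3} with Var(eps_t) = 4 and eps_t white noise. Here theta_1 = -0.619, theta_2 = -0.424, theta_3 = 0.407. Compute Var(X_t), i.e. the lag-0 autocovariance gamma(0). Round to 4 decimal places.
\gamma(0) = 6.9143

For an MA(q) process X_t = eps_t + sum_i theta_i eps_{t-i} with
Var(eps_t) = sigma^2, the variance is
  gamma(0) = sigma^2 * (1 + sum_i theta_i^2).
  sum_i theta_i^2 = (-0.619)^2 + (-0.424)^2 + (0.407)^2 = 0.383161 + 0.179776 + 0.165649 = 0.728586.
  gamma(0) = 4 * (1 + 0.728586) = 4 * 1.728586 = 6.914344, which rounds to 6.9143.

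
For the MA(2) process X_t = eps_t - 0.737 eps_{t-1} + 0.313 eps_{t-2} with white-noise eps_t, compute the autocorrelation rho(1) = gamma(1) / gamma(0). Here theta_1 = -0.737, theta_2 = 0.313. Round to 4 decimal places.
\rho(1) = -0.5896

For an MA(q) process with theta_0 = 1, the autocovariance is
  gamma(k) = sigma^2 * sum_{i=0..q-k} theta_i * theta_{i+k},
and rho(k) = gamma(k) / gamma(0). Sigma^2 cancels.
  numerator   = (1)*(-0.737) + (-0.737)*(0.313) = -0.967681.
  denominator = (1)^2 + (-0.737)^2 + (0.313)^2 = 1.641138.
  rho(1) = -0.967681 / 1.641138 = -0.5896.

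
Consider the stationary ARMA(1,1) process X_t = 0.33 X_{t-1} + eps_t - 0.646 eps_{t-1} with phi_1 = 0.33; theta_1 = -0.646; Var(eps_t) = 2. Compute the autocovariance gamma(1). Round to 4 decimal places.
\gamma(1) = -0.5580

Multiply the model equation by X_{t-k} and take expectations. With theta_0 = psi_0 = 1 and psi_j the MA(infinity) weights, this gives
  gamma(k) - sum_i phi_i gamma(k-i) = c_k,
  c_k = sigma^2 * sum_{j=k..q} theta_j psi_{j-k}   (c_k = 0 for k > q),
using gamma(-m) = gamma(m).
psi-weights needed (psi_j = theta_j + sum_i phi_i psi_{j-i}):
  psi_1 = theta_1 + phi_1 = -0.646 + (0.33) = -0.316
Right-hand sides:
  c_0 = sigma^2 (1 + theta_1 psi_1) = 2 * (1 + (-0.646)(-0.316)) = 2 * 1.204136 = 2.408272
  c_1 = sigma^2 theta_1 = 2 * (-0.646) = -1.292
  c_2 = 0
Equations for k = 0 and k = 1 (AR order 1):
  gamma(0) = phi_1 gamma(1) + c_0
  gamma(1) = phi_1 gamma(0) + c_1
Substituting the second into the first: gamma(0) (1 - phi_1^2) = c_0 + phi_1 c_1, so
  gamma(0) = (c_0 + phi_1 c_1) / (1 - phi_1^2) = (2.408272 + (0.33)(-1.292)) / (1 - (0.33)^2) = 1.981912 / 0.8911 = 2.224119.
  gamma(1) = phi_1 gamma(0) + c_1 = (0.33)(2.224119) + (-1.292) = -0.558041.
Therefore gamma(1) = -0.5580 (to 4 decimal places).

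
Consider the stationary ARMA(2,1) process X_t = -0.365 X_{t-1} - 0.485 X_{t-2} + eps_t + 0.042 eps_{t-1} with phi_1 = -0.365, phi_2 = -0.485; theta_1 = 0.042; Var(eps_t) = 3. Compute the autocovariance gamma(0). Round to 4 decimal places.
\gamma(0) = 4.0961

Multiply the model equation by X_{t-k} and take expectations. With theta_0 = psi_0 = 1 and psi_j the MA(infinity) weights, this gives
  gamma(k) - sum_i phi_i gamma(k-i) = c_k,
  c_k = sigma^2 * sum_{j=k..q} theta_j psi_{j-k}   (c_k = 0 for k > q),
using gamma(-m) = gamma(m).
psi-weights needed (psi_j = theta_j + sum_i phi_i psi_{j-i}):
  psi_1 = theta_1 + phi_1 = 0.042 + (-0.365) = -0.323
Right-hand sides:
  c_0 = sigma^2 (1 + theta_1 psi_1) = 3 * (1 + (0.042)(-0.323)) = 3 * 0.986434 = 2.959302
  c_1 = sigma^2 theta_1 = 3 * (0.042) = 0.126
  c_2 = 0
Equations for k = 0, 1, 2 (AR order 2, c_2 = 0):
  (E0) gamma(0) = phi_1 gamma(1) + phi_2 gamma(2) + c_0
  (E1) gamma(1) = phi_1 gamma(0) + phi_2 gamma(1) + c_1
  (E2) gamma(2) = phi_1 gamma(1) + phi_2 gamma(0)
From (E1): gamma(1) = A gamma(0) + B with
  A = phi_1 / (1 - phi_2) = -0.365 / 1.485 = -0.245791,   B = c_1 / (1 - phi_2) = 0.126 / 1.485 = 0.084848.
Insert (E2) into (E0): gamma(0) (1 - phi_2^2) = phi_1 (1 + phi_2) gamma(1) + c_0.
  phi_1 (1 + phi_2) = (-0.365)(0.515) = -0.187975,   1 - phi_2^2 = 0.764775.
Replace gamma(1) by A gamma(0) + B and collect gamma(0):
  gamma(0) [0.764775 - (-0.187975)(-0.245791)] = (-0.187975)(0.084848) + 2.959302
  gamma(0) * 0.718572 = 2.943353
  gamma(0) = 2.943353 / 0.718572 = 4.096111.
Therefore gamma(0) = 4.0961 (to 4 decimal places).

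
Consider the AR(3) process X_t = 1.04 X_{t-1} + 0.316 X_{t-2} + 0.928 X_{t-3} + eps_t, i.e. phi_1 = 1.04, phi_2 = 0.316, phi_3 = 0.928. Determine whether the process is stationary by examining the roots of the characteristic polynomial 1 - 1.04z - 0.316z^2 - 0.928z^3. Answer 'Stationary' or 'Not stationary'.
\text{Not stationary}

The AR(p) characteristic polynomial is P(z) = 1 - 1.04z - 0.316z^2 - 0.928z^3.
Stationarity requires all roots to lie outside the unit circle, i.e. |z| > 1 for every root.
Degree 3: look for a simple real root z0 first, then factor out (1 - z/z0) and solve the remaining quadratic.
Testing z0 = 0.625: P(0.625) = 1 + (-1.04)(0.625) + (-0.316)(0.625)^2 + (-0.928)(0.625)^3
  = 1 + (-0.65) + (-0.123438) + (-0.226562) = 0.  So z_0 = 0.625 is a root, |z_0| = 0.625.
Divide out the factor (1 - 1.6 z) = (1 - z/z0) (since 1/z0 = 1.6):
  P(z) = (1 - 1.6 z)(1 + (0.56) z + (0.58) z^2)
  [check: z-coef 0.56 - (1.6) = -1.04; z^2-coef 0.58 - (1.6)(0.56) = -0.316; z^3-coef -(1.6)(0.58) = -0.928.]
Remaining roots from the quadratic factor 1 + (0.56) z + (0.58) z^2:
  Set 1 + (0.56) z + (0.58) z^2 = 0, i.e. a z^2 + b z + c = 0 with a = 0.58, b = 0.56, c = 1.
  Discriminant D = b^2 - 4ac = (0.56)^2 - 4*(0.58)*1 = 0.3136 - (2.32) = -2.0064.
  D < 0, so the roots are the complex-conjugate pair z = (-b +/- i sqrt(-D)) / (2a) = -0.4828 +/- 1.2211i.
  For a conjugate pair |z|^2 = z * conj(z) = (product of roots) = c/a = 1/(0.58) = 1.724138, so |z| = sqrt(1.724138) = 1.3131 for both roots.
Moduli of all roots: 0.6250, 1.3131, 1.3131.
All moduli strictly greater than 1? No.
Verdict: Not stationary.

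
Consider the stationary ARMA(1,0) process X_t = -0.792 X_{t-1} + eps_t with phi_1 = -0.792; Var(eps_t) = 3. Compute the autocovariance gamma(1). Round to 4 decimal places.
\gamma(1) = -6.3745

Multiply the model equation by X_{t-k} and take expectations. With theta_0 = psi_0 = 1 and psi_j the MA(infinity) weights, this gives
  gamma(k) - sum_i phi_i gamma(k-i) = c_k,
  c_k = sigma^2 * sum_{j=k..q} theta_j psi_{j-k}   (c_k = 0 for k > q),
using gamma(-m) = gamma(m).
Pure AR (q = 0): c_0 = sigma^2 = 3, c_k = 0 for k >= 1.
Equations for k = 0 and k = 1 (AR order 1):
  gamma(0) = phi_1 gamma(1) + c_0
  gamma(1) = phi_1 gamma(0) + c_1
Substituting the second into the first: gamma(0) (1 - phi_1^2) = c_0 + phi_1 c_1, so
  gamma(0) = c_0 / (1 - phi_1^2) = 3 / (1 - (-0.792)^2) = 3 / 0.372736 = 8.048592.
  gamma(1) = phi_1 gamma(0) = (-0.792)(8.048592) = -6.374485.
Therefore gamma(1) = -6.3745 (to 4 decimal places).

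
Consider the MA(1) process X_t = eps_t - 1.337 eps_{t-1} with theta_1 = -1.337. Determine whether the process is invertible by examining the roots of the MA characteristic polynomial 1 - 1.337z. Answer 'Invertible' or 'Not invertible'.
\text{Not invertible}

The MA(q) characteristic polynomial is P(z) = 1 - 1.337z.
Invertibility requires all roots to lie outside the unit circle, i.e. |z| > 1 for every root.
This is linear in z: 1 + (-1.337) z = 0  =>  z = -1/(-1.337) = 0.747943,  |z| = 0.747943.
Moduli of all roots: 0.7479.
All moduli strictly greater than 1? No.
Verdict: Not invertible.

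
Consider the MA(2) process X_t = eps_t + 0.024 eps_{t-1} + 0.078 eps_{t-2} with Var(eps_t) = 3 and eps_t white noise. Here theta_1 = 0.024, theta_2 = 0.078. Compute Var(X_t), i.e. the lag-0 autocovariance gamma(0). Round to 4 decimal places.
\gamma(0) = 3.0200

For an MA(q) process X_t = eps_t + sum_i theta_i eps_{t-i} with
Var(eps_t) = sigma^2, the variance is
  gamma(0) = sigma^2 * (1 + sum_i theta_i^2).
  sum_i theta_i^2 = (0.024)^2 + (0.078)^2 = 0.000576 + 0.006084 = 0.00666.
  gamma(0) = 3 * (1 + 0.00666) = 3 * 1.00666 = 3.01998, which rounds to 3.0200.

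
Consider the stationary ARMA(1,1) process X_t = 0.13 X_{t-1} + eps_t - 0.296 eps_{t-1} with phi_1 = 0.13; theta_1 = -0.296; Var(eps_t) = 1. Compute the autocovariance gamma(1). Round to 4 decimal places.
\gamma(1) = -0.1624

Multiply the model equation by X_{t-k} and take expectations. With theta_0 = psi_0 = 1 and psi_j the MA(infinity) weights, this gives
  gamma(k) - sum_i phi_i gamma(k-i) = c_k,
  c_k = sigma^2 * sum_{j=k..q} theta_j psi_{j-k}   (c_k = 0 for k > q),
using gamma(-m) = gamma(m).
psi-weights needed (psi_j = theta_j + sum_i phi_i psi_{j-i}):
  psi_1 = theta_1 + phi_1 = -0.296 + (0.13) = -0.166
Right-hand sides:
  c_0 = sigma^2 (1 + theta_1 psi_1) = 1 * (1 + (-0.296)(-0.166)) = 1 * 1.049136 = 1.049136
  c_1 = sigma^2 theta_1 = 1 * (-0.296) = -0.296
  c_2 = 0
Equations for k = 0 and k = 1 (AR order 1):
  gamma(0) = phi_1 gamma(1) + c_0
  gamma(1) = phi_1 gamma(0) + c_1
Substituting the second into the first: gamma(0) (1 - phi_1^2) = c_0 + phi_1 c_1, so
  gamma(0) = (c_0 + phi_1 c_1) / (1 - phi_1^2) = (1.049136 + (0.13)(-0.296)) / (1 - (0.13)^2) = 1.010656 / 0.9831 = 1.02803.
  gamma(1) = phi_1 gamma(0) + c_1 = (0.13)(1.02803) + (-0.296) = -0.162356.
Therefore gamma(1) = -0.1624 (to 4 decimal places).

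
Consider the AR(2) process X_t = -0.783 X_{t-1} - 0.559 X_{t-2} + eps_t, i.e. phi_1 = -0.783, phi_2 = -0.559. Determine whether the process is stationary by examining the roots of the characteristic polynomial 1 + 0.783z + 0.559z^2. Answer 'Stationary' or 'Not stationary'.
\text{Stationary}

The AR(p) characteristic polynomial is P(z) = 1 + 0.783z + 0.559z^2.
Stationarity requires all roots to lie outside the unit circle, i.e. |z| > 1 for every root.
Set 1 + (0.783) z + (0.559) z^2 = 0, i.e. a z^2 + b z + c = 0 with a = 0.559, b = 0.783, c = 1.
Discriminant D = b^2 - 4ac = (0.783)^2 - 4*(0.559)*1 = 0.613089 - (2.236) = -1.622911.
D < 0, so the roots are the complex-conjugate pair z = (-b +/- i sqrt(-D)) / (2a) = -0.7004 +/- 1.1395i.
For a conjugate pair |z|^2 = z * conj(z) = (product of roots) = c/a = 1/(0.559) = 1.788909, so |z| = sqrt(1.788909) = 1.3375 for both roots.
Moduli of all roots: 1.3375, 1.3375.
All moduli strictly greater than 1? Yes.
Verdict: Stationary.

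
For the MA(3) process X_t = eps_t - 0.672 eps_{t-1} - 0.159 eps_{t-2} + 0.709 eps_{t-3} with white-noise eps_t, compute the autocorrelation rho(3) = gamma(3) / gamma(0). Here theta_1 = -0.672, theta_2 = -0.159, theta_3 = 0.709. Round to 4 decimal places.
\rho(3) = 0.3582

For an MA(q) process with theta_0 = 1, the autocovariance is
  gamma(k) = sigma^2 * sum_{i=0..q-k} theta_i * theta_{i+k},
and rho(k) = gamma(k) / gamma(0). Sigma^2 cancels.
  numerator   = (1)*(0.709) = 0.709.
  denominator = (1)^2 + (-0.672)^2 + (-0.159)^2 + (0.709)^2 = 1.979546.
  rho(3) = 0.709 / 1.979546 = 0.3582.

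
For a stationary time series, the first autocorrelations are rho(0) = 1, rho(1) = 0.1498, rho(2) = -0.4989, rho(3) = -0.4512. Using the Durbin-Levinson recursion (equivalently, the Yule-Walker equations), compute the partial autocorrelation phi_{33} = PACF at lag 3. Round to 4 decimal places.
\phi_{33} = -0.3670

The PACF at lag k is phi_{kk}, the last component of the solution
to the Yule-Walker system G_k phi = r_k where
  (G_k)_{ij} = rho(|i - j|), (r_k)_i = rho(i), i,j = 1..k.
Equivalently, Durbin-Levinson gives phi_{kk} iteratively:
  phi_{11} = rho(1)
  phi_{kk} = [rho(k) - sum_{j=1..k-1} phi_{k-1,j} rho(k-j)]
            / [1 - sum_{j=1..k-1} phi_{k-1,j} rho(j)],
  phi_{k,j} = phi_{k-1,j} - phi_{kk} phi_{k-1,k-j},  j = 1..k-1.
Step k = 1:
  phi_11 = rho(1) = 0.1498.
Step k = 2:
  phi_22 = [rho(2) - phi_11 rho(1)] / [1 - phi_11 rho(1)] = [-0.4989 - (0.1498)(0.1498)] / [1 - (0.1498)(0.1498)]
         = -0.52134004 / 0.97755996 = -0.533307.
  Update: phi_21 = phi_11 - phi_22 phi_11 = 0.1498 - (-0.533307)(0.1498) = 0.229689.
Step k = 3:
  phi_33 = [rho(3) - phi_21 rho(2) - phi_22 rho(1)] / [1 - phi_21 rho(1) - phi_22 rho(2)]
    numerator   = -0.4512 - (0.229689)(-0.4989) - (-0.533307)(0.1498) = -0.25671847
    denominator = 1 - (0.229689)(0.1498) - (-0.533307)(-0.4989) = 0.69952542
  phi_33 = -0.25671847 / 0.69952542 = -0.367.
Therefore phi_{33} = -0.3670.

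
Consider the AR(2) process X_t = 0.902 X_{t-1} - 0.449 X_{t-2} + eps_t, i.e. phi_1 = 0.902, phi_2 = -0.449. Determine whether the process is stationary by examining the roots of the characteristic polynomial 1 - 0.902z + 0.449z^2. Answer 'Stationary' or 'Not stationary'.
\text{Stationary}

The AR(p) characteristic polynomial is P(z) = 1 - 0.902z + 0.449z^2.
Stationarity requires all roots to lie outside the unit circle, i.e. |z| > 1 for every root.
Set 1 + (-0.902) z + (0.449) z^2 = 0, i.e. a z^2 + b z + c = 0 with a = 0.449, b = -0.902, c = 1.
Discriminant D = b^2 - 4ac = (-0.902)^2 - 4*(0.449)*1 = 0.813604 - (1.796) = -0.982396.
D < 0, so the roots are the complex-conjugate pair z = (-b +/- i sqrt(-D)) / (2a) = 1.0045 +/- 1.1037i.
For a conjugate pair |z|^2 = z * conj(z) = (product of roots) = c/a = 1/(0.449) = 2.227171, so |z| = sqrt(2.227171) = 1.4924 for both roots.
Moduli of all roots: 1.4924, 1.4924.
All moduli strictly greater than 1? Yes.
Verdict: Stationary.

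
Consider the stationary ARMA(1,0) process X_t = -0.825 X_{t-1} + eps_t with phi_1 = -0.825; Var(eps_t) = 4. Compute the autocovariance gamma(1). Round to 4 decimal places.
\gamma(1) = -10.3327

Multiply the model equation by X_{t-k} and take expectations. With theta_0 = psi_0 = 1 and psi_j the MA(infinity) weights, this gives
  gamma(k) - sum_i phi_i gamma(k-i) = c_k,
  c_k = sigma^2 * sum_{j=k..q} theta_j psi_{j-k}   (c_k = 0 for k > q),
using gamma(-m) = gamma(m).
Pure AR (q = 0): c_0 = sigma^2 = 4, c_k = 0 for k >= 1.
Equations for k = 0 and k = 1 (AR order 1):
  gamma(0) = phi_1 gamma(1) + c_0
  gamma(1) = phi_1 gamma(0) + c_1
Substituting the second into the first: gamma(0) (1 - phi_1^2) = c_0 + phi_1 c_1, so
  gamma(0) = c_0 / (1 - phi_1^2) = 4 / (1 - (-0.825)^2) = 4 / 0.319375 = 12.524462.
  gamma(1) = phi_1 gamma(0) = (-0.825)(12.524462) = -10.332681.
Therefore gamma(1) = -10.3327 (to 4 decimal places).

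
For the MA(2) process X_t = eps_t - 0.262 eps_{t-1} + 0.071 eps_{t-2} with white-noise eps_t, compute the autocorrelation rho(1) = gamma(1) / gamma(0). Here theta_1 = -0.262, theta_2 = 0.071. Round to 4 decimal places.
\rho(1) = -0.2613

For an MA(q) process with theta_0 = 1, the autocovariance is
  gamma(k) = sigma^2 * sum_{i=0..q-k} theta_i * theta_{i+k},
and rho(k) = gamma(k) / gamma(0). Sigma^2 cancels.
  numerator   = (1)*(-0.262) + (-0.262)*(0.071) = -0.280602.
  denominator = (1)^2 + (-0.262)^2 + (0.071)^2 = 1.073685.
  rho(1) = -0.280602 / 1.073685 = -0.2613.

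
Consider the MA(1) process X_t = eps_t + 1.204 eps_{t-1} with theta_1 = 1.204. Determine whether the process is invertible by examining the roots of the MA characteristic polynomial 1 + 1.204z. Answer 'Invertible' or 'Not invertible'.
\text{Not invertible}

The MA(q) characteristic polynomial is P(z) = 1 + 1.204z.
Invertibility requires all roots to lie outside the unit circle, i.e. |z| > 1 for every root.
This is linear in z: 1 + (1.204) z = 0  =>  z = -1/(1.204) = -0.830565,  |z| = 0.830565.
Moduli of all roots: 0.8306.
All moduli strictly greater than 1? No.
Verdict: Not invertible.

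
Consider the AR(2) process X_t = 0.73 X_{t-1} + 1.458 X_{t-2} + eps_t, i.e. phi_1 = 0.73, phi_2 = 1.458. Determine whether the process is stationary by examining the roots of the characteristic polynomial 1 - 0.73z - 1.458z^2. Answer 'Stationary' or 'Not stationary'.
\text{Not stationary}

The AR(p) characteristic polynomial is P(z) = 1 - 0.73z - 1.458z^2.
Stationarity requires all roots to lie outside the unit circle, i.e. |z| > 1 for every root.
Set 1 + (-0.73) z + (-1.458) z^2 = 0, i.e. a z^2 + b z + c = 0 with a = -1.458, b = -0.73, c = 1.
Discriminant D = b^2 - 4ac = (-0.73)^2 - 4*(-1.458)*1 = 0.5329 - (-5.832) = 6.3649.
D >= 0, so the roots are real: z = (-b +/- sqrt(D)) / (2a) = (0.73 +/- 2.522875) / (-2.916).
  z_1 = (0.73 + 2.522875) / (-2.916) = -1.1155,   |z_1| = 1.1155.
  z_2 = (0.73 - 2.522875) / (-2.916) = 0.6148,   |z_2| = 0.6148.
Moduli of all roots: 1.1155, 0.6148.
All moduli strictly greater than 1? No.
Verdict: Not stationary.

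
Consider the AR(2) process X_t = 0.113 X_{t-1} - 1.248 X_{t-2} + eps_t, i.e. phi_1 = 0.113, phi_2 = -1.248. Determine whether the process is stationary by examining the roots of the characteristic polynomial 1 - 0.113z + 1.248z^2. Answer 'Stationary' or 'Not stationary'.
\text{Not stationary}

The AR(p) characteristic polynomial is P(z) = 1 - 0.113z + 1.248z^2.
Stationarity requires all roots to lie outside the unit circle, i.e. |z| > 1 for every root.
Set 1 + (-0.113) z + (1.248) z^2 = 0, i.e. a z^2 + b z + c = 0 with a = 1.248, b = -0.113, c = 1.
Discriminant D = b^2 - 4ac = (-0.113)^2 - 4*(1.248)*1 = 0.012769 - (4.992) = -4.979231.
D < 0, so the roots are the complex-conjugate pair z = (-b +/- i sqrt(-D)) / (2a) = 0.0453 +/- 0.894i.
For a conjugate pair |z|^2 = z * conj(z) = (product of roots) = c/a = 1/(1.248) = 0.801282, so |z| = sqrt(0.801282) = 0.8951 for both roots.
Moduli of all roots: 0.8951, 0.8951.
All moduli strictly greater than 1? No.
Verdict: Not stationary.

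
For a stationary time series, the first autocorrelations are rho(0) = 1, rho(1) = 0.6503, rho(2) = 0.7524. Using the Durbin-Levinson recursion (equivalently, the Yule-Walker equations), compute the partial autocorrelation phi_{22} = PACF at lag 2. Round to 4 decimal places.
\phi_{22} = 0.5710

The PACF at lag k is phi_{kk}, the last component of the solution
to the Yule-Walker system G_k phi = r_k where
  (G_k)_{ij} = rho(|i - j|), (r_k)_i = rho(i), i,j = 1..k.
Equivalently, Durbin-Levinson gives phi_{kk} iteratively:
  phi_{11} = rho(1)
  phi_{kk} = [rho(k) - sum_{j=1..k-1} phi_{k-1,j} rho(k-j)]
            / [1 - sum_{j=1..k-1} phi_{k-1,j} rho(j)],
  phi_{k,j} = phi_{k-1,j} - phi_{kk} phi_{k-1,k-j},  j = 1..k-1.
Step k = 1:
  phi_11 = rho(1) = 0.6503.
Step k = 2:
  phi_22 = [rho(2) - phi_11 rho(1)] / [1 - phi_11 rho(1)] = [0.7524 - (0.6503)(0.6503)] / [1 - (0.6503)(0.6503)]
         = 0.32950991 / 0.57710991 = 0.571.
Therefore phi_{22} = 0.5710.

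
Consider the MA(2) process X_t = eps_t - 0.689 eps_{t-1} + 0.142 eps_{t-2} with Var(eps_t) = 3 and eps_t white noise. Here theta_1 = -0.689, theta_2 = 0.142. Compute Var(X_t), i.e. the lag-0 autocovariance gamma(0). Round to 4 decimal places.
\gamma(0) = 4.4847

For an MA(q) process X_t = eps_t + sum_i theta_i eps_{t-i} with
Var(eps_t) = sigma^2, the variance is
  gamma(0) = sigma^2 * (1 + sum_i theta_i^2).
  sum_i theta_i^2 = (-0.689)^2 + (0.142)^2 = 0.474721 + 0.020164 = 0.494885.
  gamma(0) = 3 * (1 + 0.494885) = 3 * 1.494885 = 4.484655, which rounds to 4.4847.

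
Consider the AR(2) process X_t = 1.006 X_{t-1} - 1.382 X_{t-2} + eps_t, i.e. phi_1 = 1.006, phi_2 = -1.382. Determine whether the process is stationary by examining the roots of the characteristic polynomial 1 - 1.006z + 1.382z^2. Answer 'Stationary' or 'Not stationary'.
\text{Not stationary}

The AR(p) characteristic polynomial is P(z) = 1 - 1.006z + 1.382z^2.
Stationarity requires all roots to lie outside the unit circle, i.e. |z| > 1 for every root.
Set 1 + (-1.006) z + (1.382) z^2 = 0, i.e. a z^2 + b z + c = 0 with a = 1.382, b = -1.006, c = 1.
Discriminant D = b^2 - 4ac = (-1.006)^2 - 4*(1.382)*1 = 1.012036 - (5.528) = -4.515964.
D < 0, so the roots are the complex-conjugate pair z = (-b +/- i sqrt(-D)) / (2a) = 0.364 +/- 0.7688i.
For a conjugate pair |z|^2 = z * conj(z) = (product of roots) = c/a = 1/(1.382) = 0.723589, so |z| = sqrt(0.723589) = 0.8506 for both roots.
Moduli of all roots: 0.8506, 0.8506.
All moduli strictly greater than 1? No.
Verdict: Not stationary.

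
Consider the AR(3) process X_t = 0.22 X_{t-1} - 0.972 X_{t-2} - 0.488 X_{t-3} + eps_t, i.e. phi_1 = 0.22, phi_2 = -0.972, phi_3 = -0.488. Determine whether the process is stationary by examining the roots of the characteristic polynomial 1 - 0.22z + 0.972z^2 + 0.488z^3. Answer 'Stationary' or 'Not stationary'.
\text{Not stationary}

The AR(p) characteristic polynomial is P(z) = 1 - 0.22z + 0.972z^2 + 0.488z^3.
Stationarity requires all roots to lie outside the unit circle, i.e. |z| > 1 for every root.
Degree 3: look for a simple real root z0 first, then factor out (1 - z/z0) and solve the remaining quadratic.
Testing z0 = -2.5: P(-2.5) = 1 + (-0.22)(-2.5) + (0.972)(-2.5)^2 + (0.488)(-2.5)^3
  = 1 + (0.55) + (6.075) + (-7.625) = 0.  So z_0 = -2.5 is a root, |z_0| = 2.5.
Divide out the factor (1 + 0.4 z) = (1 - z/z0) (since 1/z0 = -0.4):
  P(z) = (1 + 0.4 z)(1 + (-0.62) z + (1.22) z^2)
  [check: z-coef -0.62 - (-0.4) = -0.22; z^2-coef 1.22 - (-0.4)(-0.62) = 0.972; z^3-coef -(-0.4)(1.22) = 0.488.]
Remaining roots from the quadratic factor 1 + (-0.62) z + (1.22) z^2:
  Set 1 + (-0.62) z + (1.22) z^2 = 0, i.e. a z^2 + b z + c = 0 with a = 1.22, b = -0.62, c = 1.
  Discriminant D = b^2 - 4ac = (-0.62)^2 - 4*(1.22)*1 = 0.3844 - (4.88) = -4.4956.
  D < 0, so the roots are the complex-conjugate pair z = (-b +/- i sqrt(-D)) / (2a) = 0.2541 +/- 0.869i.
  For a conjugate pair |z|^2 = z * conj(z) = (product of roots) = c/a = 1/(1.22) = 0.819672, so |z| = sqrt(0.819672) = 0.9054 for both roots.
Moduli of all roots: 2.5000, 0.9054, 0.9054.
All moduli strictly greater than 1? No.
Verdict: Not stationary.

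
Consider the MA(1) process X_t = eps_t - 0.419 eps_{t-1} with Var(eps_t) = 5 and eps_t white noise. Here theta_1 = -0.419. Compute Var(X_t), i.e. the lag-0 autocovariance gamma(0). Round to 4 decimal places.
\gamma(0) = 5.8778

For an MA(q) process X_t = eps_t + sum_i theta_i eps_{t-i} with
Var(eps_t) = sigma^2, the variance is
  gamma(0) = sigma^2 * (1 + sum_i theta_i^2).
  sum_i theta_i^2 = (-0.419)^2 = 0.175561.
  gamma(0) = 5 * (1 + 0.175561) = 5 * 1.175561 = 5.877805, which rounds to 5.8778.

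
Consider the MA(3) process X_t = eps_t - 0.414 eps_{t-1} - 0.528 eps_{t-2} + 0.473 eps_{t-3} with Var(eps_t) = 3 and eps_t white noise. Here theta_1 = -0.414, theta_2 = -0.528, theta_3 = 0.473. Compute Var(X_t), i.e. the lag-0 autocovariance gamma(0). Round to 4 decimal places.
\gamma(0) = 5.0217

For an MA(q) process X_t = eps_t + sum_i theta_i eps_{t-i} with
Var(eps_t) = sigma^2, the variance is
  gamma(0) = sigma^2 * (1 + sum_i theta_i^2).
  sum_i theta_i^2 = (-0.414)^2 + (-0.528)^2 + (0.473)^2 = 0.171396 + 0.278784 + 0.223729 = 0.673909.
  gamma(0) = 3 * (1 + 0.673909) = 3 * 1.673909 = 5.021727, which rounds to 5.0217.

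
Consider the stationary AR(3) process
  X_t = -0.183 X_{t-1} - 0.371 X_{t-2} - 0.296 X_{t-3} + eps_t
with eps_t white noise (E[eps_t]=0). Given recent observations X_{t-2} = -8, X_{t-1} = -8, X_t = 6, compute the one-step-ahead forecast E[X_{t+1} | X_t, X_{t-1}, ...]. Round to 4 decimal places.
E[X_{t+1} \mid \mathcal F_t] = 4.2380

For an AR(p) model X_t = c + sum_i phi_i X_{t-i} + eps_t, the
one-step-ahead conditional mean is
  E[X_{t+1} | X_t, ...] = c + sum_i phi_i X_{t+1-i}.
Substitute known values:
  E[X_{t+1} | ...] = (-0.183) * (6) + (-0.371) * (-8) + (-0.296) * (-8)
                   = 4.2380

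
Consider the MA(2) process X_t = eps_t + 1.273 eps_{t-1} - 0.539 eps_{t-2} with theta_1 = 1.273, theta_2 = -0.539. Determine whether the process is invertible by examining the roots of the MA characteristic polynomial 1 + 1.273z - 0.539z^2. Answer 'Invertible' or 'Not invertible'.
\text{Not invertible}

The MA(q) characteristic polynomial is P(z) = 1 + 1.273z - 0.539z^2.
Invertibility requires all roots to lie outside the unit circle, i.e. |z| > 1 for every root.
Set 1 + (1.273) z + (-0.539) z^2 = 0, i.e. a z^2 + b z + c = 0 with a = -0.539, b = 1.273, c = 1.
Discriminant D = b^2 - 4ac = (1.273)^2 - 4*(-0.539)*1 = 1.620529 - (-2.156) = 3.776529.
D >= 0, so the roots are real: z = (-b +/- sqrt(D)) / (2a) = (-1.273 +/- 1.943329) / (-1.078).
  z_1 = (-1.273 + 1.943329) / (-1.078) = -0.6218,   |z_1| = 0.6218.
  z_2 = (-1.273 - 1.943329) / (-1.078) = 2.9836,   |z_2| = 2.9836.
Moduli of all roots: 0.6218, 2.9836.
All moduli strictly greater than 1? No.
Verdict: Not invertible.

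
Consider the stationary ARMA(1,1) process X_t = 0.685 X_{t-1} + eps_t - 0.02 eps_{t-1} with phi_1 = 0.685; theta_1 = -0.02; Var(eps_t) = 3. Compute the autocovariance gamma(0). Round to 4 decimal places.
\gamma(0) = 5.4995

Multiply the model equation by X_{t-k} and take expectations. With theta_0 = psi_0 = 1 and psi_j the MA(infinity) weights, this gives
  gamma(k) - sum_i phi_i gamma(k-i) = c_k,
  c_k = sigma^2 * sum_{j=k..q} theta_j psi_{j-k}   (c_k = 0 for k > q),
using gamma(-m) = gamma(m).
psi-weights needed (psi_j = theta_j + sum_i phi_i psi_{j-i}):
  psi_1 = theta_1 + phi_1 = -0.02 + (0.685) = 0.665
Right-hand sides:
  c_0 = sigma^2 (1 + theta_1 psi_1) = 3 * (1 + (-0.02)(0.665)) = 3 * 0.9867 = 2.9601
  c_1 = sigma^2 theta_1 = 3 * (-0.02) = -0.06
  c_2 = 0
Equations for k = 0 and k = 1 (AR order 1):
  gamma(0) = phi_1 gamma(1) + c_0
  gamma(1) = phi_1 gamma(0) + c_1
Substituting the second into the first: gamma(0) (1 - phi_1^2) = c_0 + phi_1 c_1, so
  gamma(0) = (c_0 + phi_1 c_1) / (1 - phi_1^2) = (2.9601 + (0.685)(-0.06)) / (1 - (0.685)^2) = 2.919 / 0.530775 = 5.499505.
Therefore gamma(0) = 5.4995 (to 4 decimal places).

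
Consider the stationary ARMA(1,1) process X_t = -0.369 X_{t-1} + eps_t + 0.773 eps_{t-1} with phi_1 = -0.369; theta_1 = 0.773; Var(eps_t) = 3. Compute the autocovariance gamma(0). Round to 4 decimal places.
\gamma(0) = 3.5668

Multiply the model equation by X_{t-k} and take expectations. With theta_0 = psi_0 = 1 and psi_j the MA(infinity) weights, this gives
  gamma(k) - sum_i phi_i gamma(k-i) = c_k,
  c_k = sigma^2 * sum_{j=k..q} theta_j psi_{j-k}   (c_k = 0 for k > q),
using gamma(-m) = gamma(m).
psi-weights needed (psi_j = theta_j + sum_i phi_i psi_{j-i}):
  psi_1 = theta_1 + phi_1 = 0.773 + (-0.369) = 0.404
Right-hand sides:
  c_0 = sigma^2 (1 + theta_1 psi_1) = 3 * (1 + (0.773)(0.404)) = 3 * 1.312292 = 3.936876
  c_1 = sigma^2 theta_1 = 3 * (0.773) = 2.319
  c_2 = 0
Equations for k = 0 and k = 1 (AR order 1):
  gamma(0) = phi_1 gamma(1) + c_0
  gamma(1) = phi_1 gamma(0) + c_1
Substituting the second into the first: gamma(0) (1 - phi_1^2) = c_0 + phi_1 c_1, so
  gamma(0) = (c_0 + phi_1 c_1) / (1 - phi_1^2) = (3.936876 + (-0.369)(2.319)) / (1 - (-0.369)^2) = 3.081165 / 0.863839 = 3.566828.
Therefore gamma(0) = 3.5668 (to 4 decimal places).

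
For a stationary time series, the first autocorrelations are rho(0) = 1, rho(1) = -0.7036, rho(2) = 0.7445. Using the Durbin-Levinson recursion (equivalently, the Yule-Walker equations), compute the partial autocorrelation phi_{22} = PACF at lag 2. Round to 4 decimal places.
\phi_{22} = 0.4940

The PACF at lag k is phi_{kk}, the last component of the solution
to the Yule-Walker system G_k phi = r_k where
  (G_k)_{ij} = rho(|i - j|), (r_k)_i = rho(i), i,j = 1..k.
Equivalently, Durbin-Levinson gives phi_{kk} iteratively:
  phi_{11} = rho(1)
  phi_{kk} = [rho(k) - sum_{j=1..k-1} phi_{k-1,j} rho(k-j)]
            / [1 - sum_{j=1..k-1} phi_{k-1,j} rho(j)],
  phi_{k,j} = phi_{k-1,j} - phi_{kk} phi_{k-1,k-j},  j = 1..k-1.
Step k = 1:
  phi_11 = rho(1) = -0.7036.
Step k = 2:
  phi_22 = [rho(2) - phi_11 rho(1)] / [1 - phi_11 rho(1)] = [0.7445 - (-0.7036)(-0.7036)] / [1 - (-0.7036)(-0.7036)]
         = 0.24944704 / 0.50494704 = 0.494.
Therefore phi_{22} = 0.4940.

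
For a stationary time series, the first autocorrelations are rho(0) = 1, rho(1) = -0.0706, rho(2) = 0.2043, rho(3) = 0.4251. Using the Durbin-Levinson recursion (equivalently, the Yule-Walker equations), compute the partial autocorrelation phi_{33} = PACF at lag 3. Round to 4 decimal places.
\phi_{33} = 0.4720

The PACF at lag k is phi_{kk}, the last component of the solution
to the Yule-Walker system G_k phi = r_k where
  (G_k)_{ij} = rho(|i - j|), (r_k)_i = rho(i), i,j = 1..k.
Equivalently, Durbin-Levinson gives phi_{kk} iteratively:
  phi_{11} = rho(1)
  phi_{kk} = [rho(k) - sum_{j=1..k-1} phi_{k-1,j} rho(k-j)]
            / [1 - sum_{j=1..k-1} phi_{k-1,j} rho(j)],
  phi_{k,j} = phi_{k-1,j} - phi_{kk} phi_{k-1,k-j},  j = 1..k-1.
Step k = 1:
  phi_11 = rho(1) = -0.0706.
Step k = 2:
  phi_22 = [rho(2) - phi_11 rho(1)] / [1 - phi_11 rho(1)] = [0.2043 - (-0.0706)(-0.0706)] / [1 - (-0.0706)(-0.0706)]
         = 0.19931564 / 0.99501564 = 0.200314.
  Update: phi_21 = phi_11 - phi_22 phi_11 = -0.0706 - (0.200314)(-0.0706) = -0.056458.
Step k = 3:
  phi_33 = [rho(3) - phi_21 rho(2) - phi_22 rho(1)] / [1 - phi_21 rho(1) - phi_22 rho(2)]
    numerator   = 0.4251 - (-0.056458)(0.2043) - (0.200314)(-0.0706) = 0.45077651
    denominator = 1 - (-0.056458)(-0.0706) - (0.200314)(0.2043) = 0.95508991
  phi_33 = 0.45077651 / 0.95508991 = 0.472.
Therefore phi_{33} = 0.4720.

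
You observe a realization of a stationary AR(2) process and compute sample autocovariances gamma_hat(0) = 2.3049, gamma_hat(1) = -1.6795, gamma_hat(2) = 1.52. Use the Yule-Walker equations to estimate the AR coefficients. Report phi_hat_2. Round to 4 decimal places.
\hat\phi_{2} = 0.2740

The Yule-Walker equations for an AR(p) process read, in matrix form,
  Gamma_p phi = r_p,   with   (Gamma_p)_{ij} = gamma(|i - j|),
                       (r_p)_i = gamma(i),   i,j = 1..p.
Substitute the sample gammas (Toeplitz matrix and right-hand side of size 2):
  Gamma_p = [[2.3049, -1.6795], [-1.6795, 2.3049]]
  r_p     = [-1.6795, 1.52]
Written out:
  2.3049 phi_1 - 1.6795 phi_2 = -1.6795
  -1.6795 phi_1 + 2.3049 phi_2 = 1.52
Solve by Cramer's rule:
  det = gamma(0)^2 - gamma(1)^2 = (2.3049)^2 - (-1.6795)^2 = 5.31256401 - 2.82072025 = 2.49184376
  phi_hat_1 = [gamma(1) gamma(0) - gamma(1) gamma(2)] / det = [(-1.6795)(2.3049) - (-1.6795)(1.52)] / 2.49184376 = -1.31823955 / 2.49184376 = -0.529
  phi_hat_2 = [gamma(0) gamma(2) - gamma(1)^2] / det = [(2.3049)(1.52) - (-1.6795)^2] / 2.49184376 = 0.68272775 / 2.49184376 = 0.274
So phi_hat = [-0.5290, 0.2740].
Therefore phi_hat_2 = 0.2740.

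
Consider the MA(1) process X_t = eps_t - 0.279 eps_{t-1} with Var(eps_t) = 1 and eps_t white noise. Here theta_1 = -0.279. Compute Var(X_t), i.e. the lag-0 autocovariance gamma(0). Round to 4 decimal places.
\gamma(0) = 1.0778

For an MA(q) process X_t = eps_t + sum_i theta_i eps_{t-i} with
Var(eps_t) = sigma^2, the variance is
  gamma(0) = sigma^2 * (1 + sum_i theta_i^2).
  sum_i theta_i^2 = (-0.279)^2 = 0.077841.
  gamma(0) = 1 * (1 + 0.077841) = 1 * 1.077841 = 1.077841, which rounds to 1.0778.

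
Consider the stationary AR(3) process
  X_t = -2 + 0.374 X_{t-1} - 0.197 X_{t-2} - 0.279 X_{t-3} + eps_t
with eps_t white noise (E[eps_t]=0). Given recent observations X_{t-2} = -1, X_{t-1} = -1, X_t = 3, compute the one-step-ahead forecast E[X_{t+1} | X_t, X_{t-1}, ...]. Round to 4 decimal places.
E[X_{t+1} \mid \mathcal F_t] = -0.4020

For an AR(p) model X_t = c + sum_i phi_i X_{t-i} + eps_t, the
one-step-ahead conditional mean is
  E[X_{t+1} | X_t, ...] = c + sum_i phi_i X_{t+1-i}.
Substitute known values:
  E[X_{t+1} | ...] = -2 + (0.374) * (3) + (-0.197) * (-1) + (-0.279) * (-1)
                   = -0.4020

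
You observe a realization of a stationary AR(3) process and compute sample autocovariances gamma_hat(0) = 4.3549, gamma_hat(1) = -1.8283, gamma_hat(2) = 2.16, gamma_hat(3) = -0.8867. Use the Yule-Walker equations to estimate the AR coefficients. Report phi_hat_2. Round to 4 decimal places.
\hat\phi_{2} = 0.4200

The Yule-Walker equations for an AR(p) process read, in matrix form,
  Gamma_p phi = r_p,   with   (Gamma_p)_{ij} = gamma(|i - j|),
                       (r_p)_i = gamma(i),   i,j = 1..p.
Substitute the sample gammas (Toeplitz matrix and right-hand side of size 3):
  Gamma_p = [[4.3549, -1.8283, 2.16], [-1.8283, 4.3549, -1.8283], [2.16, -1.8283, 4.3549]]
  r_p     = [-1.8283, 2.16, -0.8867]
Written out (R1..R3):
  (R1) 4.3549 phi_1 - 1.8283 phi_2 + 2.16 phi_3 = -1.8283
  (R2) -1.8283 phi_1 + 4.3549 phi_2 - 1.8283 phi_3 = 2.16
  (R3) 2.16 phi_1 - 1.8283 phi_2 + 4.3549 phi_3 = -0.8867
Gaussian elimination:
  R2 <- R2 - (-1.8283/4.3549) R1 = R2 - (-0.419826) R1:  3.587332 phi_2 - 0.921476 phi_3 = 1.392432
  R3 <- R3 - (2.16/4.3549) R1 = R3 - (0.495993) R1:  -0.921476 phi_2 + 3.283555 phi_3 = 0.020124
  R3 <- R3 - (-0.921476/3.587332) R2 = R3 - (-0.256869) R2:  3.046856 phi_3 = 0.377797
Back-substitution:
  phi_hat_3 = 0.377797 / 3.046856 = 0.123996
  phi_hat_2 = (1.392432 - (-0.921476)(0.123996)) / 3.587332 = 0.420003
  phi_hat_1 = (-1.8283 - (-1.8283)(0.420003) - (2.16)(0.123996)) / 4.3549 = -0.304999
So phi_hat = [-0.3050, 0.4200, 0.1240].
Therefore phi_hat_2 = 0.4200.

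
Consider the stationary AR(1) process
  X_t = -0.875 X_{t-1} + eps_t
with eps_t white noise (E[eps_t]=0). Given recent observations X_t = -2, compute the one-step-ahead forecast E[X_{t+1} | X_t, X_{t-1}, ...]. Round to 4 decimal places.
E[X_{t+1} \mid \mathcal F_t] = 1.7500

For an AR(p) model X_t = c + sum_i phi_i X_{t-i} + eps_t, the
one-step-ahead conditional mean is
  E[X_{t+1} | X_t, ...] = c + sum_i phi_i X_{t+1-i}.
Substitute known values:
  E[X_{t+1} | ...] = (-0.875) * (-2)
                   = 1.7500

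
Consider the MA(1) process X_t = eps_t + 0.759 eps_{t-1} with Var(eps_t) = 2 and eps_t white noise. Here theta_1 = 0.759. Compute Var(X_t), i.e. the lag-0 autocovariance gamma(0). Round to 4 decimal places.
\gamma(0) = 3.1522

For an MA(q) process X_t = eps_t + sum_i theta_i eps_{t-i} with
Var(eps_t) = sigma^2, the variance is
  gamma(0) = sigma^2 * (1 + sum_i theta_i^2).
  sum_i theta_i^2 = (0.759)^2 = 0.576081.
  gamma(0) = 2 * (1 + 0.576081) = 2 * 1.576081 = 3.152162, which rounds to 3.1522.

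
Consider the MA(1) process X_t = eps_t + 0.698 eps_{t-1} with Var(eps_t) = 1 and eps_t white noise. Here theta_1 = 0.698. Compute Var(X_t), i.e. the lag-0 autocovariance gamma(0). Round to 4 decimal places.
\gamma(0) = 1.4872

For an MA(q) process X_t = eps_t + sum_i theta_i eps_{t-i} with
Var(eps_t) = sigma^2, the variance is
  gamma(0) = sigma^2 * (1 + sum_i theta_i^2).
  sum_i theta_i^2 = (0.698)^2 = 0.487204.
  gamma(0) = 1 * (1 + 0.487204) = 1 * 1.487204 = 1.487204, which rounds to 1.4872.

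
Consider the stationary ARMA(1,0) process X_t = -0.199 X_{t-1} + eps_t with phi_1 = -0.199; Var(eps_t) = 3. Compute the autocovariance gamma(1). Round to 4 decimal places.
\gamma(1) = -0.6216

Multiply the model equation by X_{t-k} and take expectations. With theta_0 = psi_0 = 1 and psi_j the MA(infinity) weights, this gives
  gamma(k) - sum_i phi_i gamma(k-i) = c_k,
  c_k = sigma^2 * sum_{j=k..q} theta_j psi_{j-k}   (c_k = 0 for k > q),
using gamma(-m) = gamma(m).
Pure AR (q = 0): c_0 = sigma^2 = 3, c_k = 0 for k >= 1.
Equations for k = 0 and k = 1 (AR order 1):
  gamma(0) = phi_1 gamma(1) + c_0
  gamma(1) = phi_1 gamma(0) + c_1
Substituting the second into the first: gamma(0) (1 - phi_1^2) = c_0 + phi_1 c_1, so
  gamma(0) = c_0 / (1 - phi_1^2) = 3 / (1 - (-0.199)^2) = 3 / 0.960399 = 3.123702.
  gamma(1) = phi_1 gamma(0) = (-0.199)(3.123702) = -0.621617.
Therefore gamma(1) = -0.6216 (to 4 decimal places).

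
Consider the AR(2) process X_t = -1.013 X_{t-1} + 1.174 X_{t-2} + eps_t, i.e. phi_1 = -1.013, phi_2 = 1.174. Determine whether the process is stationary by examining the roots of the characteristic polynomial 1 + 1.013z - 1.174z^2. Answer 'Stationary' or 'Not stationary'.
\text{Not stationary}

The AR(p) characteristic polynomial is P(z) = 1 + 1.013z - 1.174z^2.
Stationarity requires all roots to lie outside the unit circle, i.e. |z| > 1 for every root.
Set 1 + (1.013) z + (-1.174) z^2 = 0, i.e. a z^2 + b z + c = 0 with a = -1.174, b = 1.013, c = 1.
Discriminant D = b^2 - 4ac = (1.013)^2 - 4*(-1.174)*1 = 1.026169 - (-4.696) = 5.722169.
D >= 0, so the roots are real: z = (-b +/- sqrt(D)) / (2a) = (-1.013 +/- 2.392106) / (-2.348).
  z_1 = (-1.013 + 2.392106) / (-2.348) = -0.5874,   |z_1| = 0.5874.
  z_2 = (-1.013 - 2.392106) / (-2.348) = 1.4502,   |z_2| = 1.4502.
Moduli of all roots: 0.5874, 1.4502.
All moduli strictly greater than 1? No.
Verdict: Not stationary.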